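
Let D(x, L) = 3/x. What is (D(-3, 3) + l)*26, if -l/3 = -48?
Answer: 3718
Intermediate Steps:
l = 144 (l = -3*(-48) = 144)
(D(-3, 3) + l)*26 = (3/(-3) + 144)*26 = (3*(-1/3) + 144)*26 = (-1 + 144)*26 = 143*26 = 3718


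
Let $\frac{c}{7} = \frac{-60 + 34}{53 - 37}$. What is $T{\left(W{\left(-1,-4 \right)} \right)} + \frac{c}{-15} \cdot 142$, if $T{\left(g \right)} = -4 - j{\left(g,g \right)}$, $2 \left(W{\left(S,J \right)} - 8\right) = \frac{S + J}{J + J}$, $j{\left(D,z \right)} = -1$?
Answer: $\frac{6281}{60} \approx 104.68$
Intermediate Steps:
$W{\left(S,J \right)} = 8 + \frac{J + S}{4 J}$ ($W{\left(S,J \right)} = 8 + \frac{\left(S + J\right) \frac{1}{J + J}}{2} = 8 + \frac{\left(J + S\right) \frac{1}{2 J}}{2} = 8 + \frac{\frac{1}{2} \frac{1}{J} \left(J + S\right)}{2} = 8 + \frac{J + S}{4 J}$)
$c = - \frac{91}{8}$ ($c = 7 \frac{-60 + 34}{53 - 37} = 7 \left(- \frac{26}{16}\right) = 7 \left(\left(-26\right) \frac{1}{16}\right) = 7 \left(- \frac{13}{8}\right) = - \frac{91}{8} \approx -11.375$)
$T{\left(g \right)} = -3$ ($T{\left(g \right)} = -4 - -1 = -4 + 1 = -3$)
$T{\left(W{\left(-1,-4 \right)} \right)} + \frac{c}{-15} \cdot 142 = -3 + - \frac{91}{8 \left(-15\right)} 142 = -3 + \left(- \frac{91}{8}\right) \left(- \frac{1}{15}\right) 142 = -3 + \frac{91}{120} \cdot 142 = -3 + \frac{6461}{60} = \frac{6281}{60}$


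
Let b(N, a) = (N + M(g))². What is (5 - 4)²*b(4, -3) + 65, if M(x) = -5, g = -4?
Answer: 66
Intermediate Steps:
b(N, a) = (-5 + N)² (b(N, a) = (N - 5)² = (-5 + N)²)
(5 - 4)²*b(4, -3) + 65 = (5 - 4)²*(-5 + 4)² + 65 = 1²*(-1)² + 65 = 1*1 + 65 = 1 + 65 = 66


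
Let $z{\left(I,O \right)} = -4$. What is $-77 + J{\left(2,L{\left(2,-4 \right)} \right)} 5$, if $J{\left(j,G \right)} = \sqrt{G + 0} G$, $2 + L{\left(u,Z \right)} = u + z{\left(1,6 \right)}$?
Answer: $-77 - 40 i \approx -77.0 - 40.0 i$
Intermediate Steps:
$L{\left(u,Z \right)} = -6 + u$ ($L{\left(u,Z \right)} = -2 + \left(u - 4\right) = -2 + \left(-4 + u\right) = -6 + u$)
$J{\left(j,G \right)} = G^{\frac{3}{2}}$ ($J{\left(j,G \right)} = \sqrt{G} G = G^{\frac{3}{2}}$)
$-77 + J{\left(2,L{\left(2,-4 \right)} \right)} 5 = -77 + \left(-6 + 2\right)^{\frac{3}{2}} \cdot 5 = -77 + \left(-4\right)^{\frac{3}{2}} \cdot 5 = -77 + - 8 i 5 = -77 - 40 i$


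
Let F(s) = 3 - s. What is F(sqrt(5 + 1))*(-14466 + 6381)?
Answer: -24255 + 8085*sqrt(6) ≈ -4450.9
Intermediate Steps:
F(sqrt(5 + 1))*(-14466 + 6381) = (3 - sqrt(5 + 1))*(-14466 + 6381) = (3 - sqrt(6))*(-8085) = -24255 + 8085*sqrt(6)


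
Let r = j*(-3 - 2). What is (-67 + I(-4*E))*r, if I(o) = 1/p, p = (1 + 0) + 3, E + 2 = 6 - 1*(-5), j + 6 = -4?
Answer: -6675/2 ≈ -3337.5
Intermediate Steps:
j = -10 (j = -6 - 4 = -10)
r = 50 (r = -10*(-3 - 2) = -10*(-5) = 50)
E = 9 (E = -2 + (6 - 1*(-5)) = -2 + (6 + 5) = -2 + 11 = 9)
p = 4 (p = 1 + 3 = 4)
I(o) = 1/4
(-67 + I(-4*E))*r = (-67 + 1/4)*50 = -267/4*50 = -6675/2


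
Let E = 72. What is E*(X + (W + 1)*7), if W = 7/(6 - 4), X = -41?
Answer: -684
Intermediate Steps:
W = 7/2 ≈ 3.5000
E*(X + (W + 1)*7) = 72*(-41 + (7/2 + 1)*7) = 72*(-41 + (9/2)*7) = 72*(-41 + 63/2) = 72*(-19/2) = -684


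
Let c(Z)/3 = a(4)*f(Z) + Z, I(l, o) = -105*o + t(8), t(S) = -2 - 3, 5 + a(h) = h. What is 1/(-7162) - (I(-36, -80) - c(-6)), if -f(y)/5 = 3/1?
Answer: -59931617/7162 ≈ -8368.0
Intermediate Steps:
a(h) = -5 + h
t(S) = -5
f(y) = -15 (f(y) = -15/1 = -15)
I(l, o) = -5 - 105*o (I(l, o) = -105*o - 5 = -5 - 105*o)
c(Z) = 45 + 3*Z (c(Z) = 3*((-5 + 4)*(-15) + Z) = 3*(-1*(-15) + Z) = 3*(15 + Z) = 45 + 3*Z)
1/(-7162) - (I(-36, -80) - c(-6)) = 1/(-7162) - ((-5 - 105*(-80)) - (45 + 3*(-6))) = -1/7162 - ((-5 + 8400) - (45 - 18)) = -1/7162 - (8395 - 1*27) = -1/7162 - (8395 - 27) = -1/7162 - 1*8368 = -1/7162 - 8368 = -59931617/7162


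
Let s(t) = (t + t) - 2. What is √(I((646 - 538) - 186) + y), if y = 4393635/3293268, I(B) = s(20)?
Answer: 3*√1316675166983/548878 ≈ 6.2717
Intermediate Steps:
s(t) = -2 + 2*t (s(t) = 2*t - 2 = -2 + 2*t)
I(B) = 38 (I(B) = -2 + 2*20 = -2 + 40 = 38)
y = 1464545/1097756 (y = 4393635*(1/3293268) = 1464545/1097756 ≈ 1.3341)
√(I((646 - 538) - 186) + y) = √(38 + 1464545/1097756) = √(43179273/1097756) = 3*√1316675166983/548878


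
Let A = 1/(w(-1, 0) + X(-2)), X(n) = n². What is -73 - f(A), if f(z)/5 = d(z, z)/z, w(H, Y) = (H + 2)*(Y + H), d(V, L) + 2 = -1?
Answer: -28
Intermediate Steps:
d(V, L) = -3 (d(V, L) = -2 - 1 = -3)
w(H, Y) = (2 + H)*(H + Y)
A = ⅓ (A = 1/(((-1)² + 2*(-1) + 2*0 - 1*0) + (-2)²) = 1/((1 - 2 + 0 + 0) + 4) = 1/(-1 + 4) = 1/3 = ⅓ ≈ 0.33333)
f(z) = -15/z (f(z) = 5*(-3/z) = -15/z)
-73 - f(A) = -73 - (-15)/⅓ = -73 - (-15)*3 = -73 - 1*(-45) = -73 + 45 = -28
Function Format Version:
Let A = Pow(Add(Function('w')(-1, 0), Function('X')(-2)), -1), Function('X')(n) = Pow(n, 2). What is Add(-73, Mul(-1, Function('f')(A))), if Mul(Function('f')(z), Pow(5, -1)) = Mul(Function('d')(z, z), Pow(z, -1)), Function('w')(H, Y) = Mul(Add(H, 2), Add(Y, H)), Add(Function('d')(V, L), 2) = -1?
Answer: -28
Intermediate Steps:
Function('d')(V, L) = -3 (Function('d')(V, L) = Add(-2, -1) = -3)
Function('w')(H, Y) = Mul(Add(2, H), Add(H, Y))
A = Rational(1, 3) (A = Pow(Add(Add(Pow(-1, 2), Mul(2, -1), Mul(2, 0), Mul(-1, 0)), Pow(-2, 2)), -1) = Pow(Add(Add(1, -2, 0, 0), 4), -1) = Pow(Add(-1, 4), -1) = Pow(3, -1) = Rational(1, 3) ≈ 0.33333)
Function('f')(z) = Mul(-15, Pow(z, -1)) (Function('f')(z) = Mul(5, Mul(-3, Pow(z, -1))) = Mul(-15, Pow(z, -1)))
Add(-73, Mul(-1, Function('f')(A))) = Add(-73, Mul(-1, Mul(-15, Pow(Rational(1, 3), -1)))) = Add(-73, Mul(-1, Mul(-15, 3))) = Add(-73, Mul(-1, -45)) = Add(-73, 45) = -28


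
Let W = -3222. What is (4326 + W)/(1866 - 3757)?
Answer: -1104/1891 ≈ -0.58382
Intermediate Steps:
(4326 + W)/(1866 - 3757) = (4326 - 3222)/(1866 - 3757) = 1104/(-1891) = 1104*(-1/1891) = -1104/1891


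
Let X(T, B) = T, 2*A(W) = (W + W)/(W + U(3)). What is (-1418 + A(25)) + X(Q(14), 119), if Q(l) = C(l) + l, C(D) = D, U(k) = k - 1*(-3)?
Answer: -43065/31 ≈ -1389.2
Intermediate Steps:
U(k) = 3 + k (U(k) = k + 3 = 3 + k)
A(W) = W/(6 + W) (A(W) = ((W + W)/(W + (3 + 3)))/2 = ((2*W)/(W + 6))/2 = ((2*W)/(6 + W))/2 = (2*W/(6 + W))/2 = W/(6 + W))
Q(l) = 2*l (Q(l) = l + l = 2*l)
(-1418 + A(25)) + X(Q(14), 119) = (-1418 + 25/(6 + 25)) + 2*14 = (-1418 + 25/31) + 28 = -43933/31 + 28 = -43065/31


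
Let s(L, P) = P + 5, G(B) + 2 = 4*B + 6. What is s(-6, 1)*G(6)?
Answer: 168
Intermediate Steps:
G(B) = 4 + 4*B (G(B) = -2 + (4*B + 6) = -2 + (6 + 4*B) = 4 + 4*B)
s(L, P) = 5 + P
s(-6, 1)*G(6) = (5 + 1)*(4 + 4*6) = 6*(4 + 24) = 6*28 = 168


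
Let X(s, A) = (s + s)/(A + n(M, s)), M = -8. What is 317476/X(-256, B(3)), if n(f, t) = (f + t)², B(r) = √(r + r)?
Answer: -86432841/2 - 79369*√6/128 ≈ -4.3218e+7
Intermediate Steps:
B(r) = √2*√r (B(r) = √(2*r) = √2*√r)
X(s, A) = 2*s/(A + (-8 + s)²) (X(s, A) = (s + s)/(A + (-8 + s)²) = (2*s)/(A + (-8 + s)²) = 2*s/(A + (-8 + s)²))
317476/X(-256, B(3)) = 317476/((2*(-256)/(√2*√3 + (-8 - 256)²))) = 317476/((2*(-256)/(√6 + (-264)²))) = 317476/((2*(-256)/(√6 + 69696))) = 317476/((2*(-256)/(69696 + √6))) = 317476/((-512/(69696 + √6))) = 317476*(-1089/8 - √6/512) = -86432841/2 - 79369*√6/128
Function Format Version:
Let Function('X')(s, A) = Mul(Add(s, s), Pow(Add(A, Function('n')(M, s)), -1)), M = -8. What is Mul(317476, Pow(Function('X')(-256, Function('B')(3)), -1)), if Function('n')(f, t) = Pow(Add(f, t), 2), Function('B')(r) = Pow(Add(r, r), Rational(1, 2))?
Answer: Add(Rational(-86432841, 2), Mul(Rational(-79369, 128), Pow(6, Rational(1, 2)))) ≈ -4.3218e+7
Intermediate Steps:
Function('B')(r) = Mul(Pow(2, Rational(1, 2)), Pow(r, Rational(1, 2))) (Function('B')(r) = Pow(Mul(2, r), Rational(1, 2)) = Mul(Pow(2, Rational(1, 2)), Pow(r, Rational(1, 2))))
Function('X')(s, A) = Mul(2, s, Pow(Add(A, Pow(Add(-8, s), 2)), -1)) (Function('X')(s, A) = Mul(Add(s, s), Pow(Add(A, Pow(Add(-8, s), 2)), -1)) = Mul(Mul(2, s), Pow(Add(A, Pow(Add(-8, s), 2)), -1)) = Mul(2, s, Pow(Add(A, Pow(Add(-8, s), 2)), -1)))
Mul(317476, Pow(Function('X')(-256, Function('B')(3)), -1)) = Mul(317476, Pow(Mul(2, -256, Pow(Add(Mul(Pow(2, Rational(1, 2)), Pow(3, Rational(1, 2))), Pow(Add(-8, -256), 2)), -1)), -1)) = Mul(317476, Pow(Mul(2, -256, Pow(Add(Pow(6, Rational(1, 2)), Pow(-264, 2)), -1)), -1)) = Mul(317476, Pow(Mul(2, -256, Pow(Add(Pow(6, Rational(1, 2)), 69696), -1)), -1)) = Mul(317476, Pow(Mul(2, -256, Pow(Add(69696, Pow(6, Rational(1, 2))), -1)), -1)) = Mul(317476, Pow(Mul(-512, Pow(Add(69696, Pow(6, Rational(1, 2))), -1)), -1)) = Mul(317476, Add(Rational(-1089, 8), Mul(Rational(-1, 512), Pow(6, Rational(1, 2))))) = Add(Rational(-86432841, 2), Mul(Rational(-79369, 128), Pow(6, Rational(1, 2))))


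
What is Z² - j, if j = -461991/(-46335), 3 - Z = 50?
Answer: 33964008/15445 ≈ 2199.0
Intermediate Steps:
Z = -47 (Z = 3 - 1*50 = 3 - 50 = -47)
j = 153997/15445 (j = -461991*(-1/46335) = 153997/15445 ≈ 9.9707)
Z² - j = (-47)² - 1*153997/15445 = 2209 - 153997/15445 = 33964008/15445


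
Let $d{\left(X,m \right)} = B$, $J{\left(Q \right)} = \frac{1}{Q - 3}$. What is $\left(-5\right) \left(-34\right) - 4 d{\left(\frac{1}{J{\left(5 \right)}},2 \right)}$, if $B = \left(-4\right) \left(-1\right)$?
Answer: $154$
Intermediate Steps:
$J{\left(Q \right)} = \frac{1}{-3 + Q}$
$B = 4$
$d{\left(X,m \right)} = 4$
$\left(-5\right) \left(-34\right) - 4 d{\left(\frac{1}{J{\left(5 \right)}},2 \right)} = \left(-5\right) \left(-34\right) - 16 = 170 - 16 = 154$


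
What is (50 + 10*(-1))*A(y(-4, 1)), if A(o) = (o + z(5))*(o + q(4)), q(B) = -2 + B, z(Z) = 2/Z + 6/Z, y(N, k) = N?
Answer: 192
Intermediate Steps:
z(Z) = 8/Z
A(o) = (2 + o)*(8/5 + o) (A(o) = (o + 8/5)*(o + (-2 + 4)) = (o + 8*(⅕))*(o + 2) = (o + 8/5)*(2 + o) = (8/5 + o)*(2 + o) = (2 + o)*(8/5 + o))
(50 + 10*(-1))*A(y(-4, 1)) = (50 + 10*(-1))*(16/5 + (-4)² + (18/5)*(-4)) = (50 - 10)*(16/5 + 16 - 72/5) = 40*(24/5) = 192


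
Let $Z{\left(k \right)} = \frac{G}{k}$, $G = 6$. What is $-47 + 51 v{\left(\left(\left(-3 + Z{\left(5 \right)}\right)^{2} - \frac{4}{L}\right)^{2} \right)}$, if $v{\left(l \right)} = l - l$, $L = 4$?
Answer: $-47$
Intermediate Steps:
$Z{\left(k \right)} = \frac{6}{k}$
$v{\left(l \right)} = 0$
$-47 + 51 v{\left(\left(\left(-3 + Z{\left(5 \right)}\right)^{2} - \frac{4}{L}\right)^{2} \right)} = -47 + 51 \cdot 0 = -47 + 0 = -47$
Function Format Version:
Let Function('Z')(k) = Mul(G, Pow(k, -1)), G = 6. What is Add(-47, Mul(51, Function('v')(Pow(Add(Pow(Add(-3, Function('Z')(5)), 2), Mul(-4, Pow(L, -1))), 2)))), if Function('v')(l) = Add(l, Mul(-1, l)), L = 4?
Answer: -47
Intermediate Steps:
Function('Z')(k) = Mul(6, Pow(k, -1))
Function('v')(l) = 0
Add(-47, Mul(51, Function('v')(Pow(Add(Pow(Add(-3, Function('Z')(5)), 2), Mul(-4, Pow(L, -1))), 2)))) = Add(-47, Mul(51, 0)) = Add(-47, 0) = -47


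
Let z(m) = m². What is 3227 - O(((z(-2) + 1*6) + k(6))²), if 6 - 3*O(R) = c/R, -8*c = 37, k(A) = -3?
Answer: 3792563/1176 ≈ 3225.0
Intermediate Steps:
c = -37/8 (c = -⅛*37 = -37/8 ≈ -4.6250)
O(R) = 2 + 37/(24*R) (O(R) = 2 - (-37)/(24*R) = 2 + 37/(24*R))
3227 - O(((z(-2) + 1*6) + k(6))²) = 3227 - (2 + 37/(24*((((-2)² + 1*6) - 3)²))) = 3227 - (2 + 37/(24*(((4 + 6) - 3)²))) = 3227 - (2 + 37/(24*((10 - 3)²))) = 3227 - (2 + 37/(24*(7²))) = 3227 - (2 + (37/24)/49) = 3227 - (2 + (37/24)*(1/49)) = 3227 - (2 + 37/1176) = 3227 - 1*2389/1176 = 3227 - 2389/1176 = 3792563/1176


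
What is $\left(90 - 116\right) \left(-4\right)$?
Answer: $104$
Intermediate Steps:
$\left(90 - 116\right) \left(-4\right) = \left(-26\right) \left(-4\right) = 104$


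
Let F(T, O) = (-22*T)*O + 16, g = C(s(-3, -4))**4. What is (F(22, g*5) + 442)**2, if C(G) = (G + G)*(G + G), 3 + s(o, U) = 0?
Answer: 16521544338787148644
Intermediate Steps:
s(o, U) = -3 (s(o, U) = -3 + 0 = -3)
C(G) = 4*G**2 (C(G) = (2*G)*(2*G) = 4*G**2)
g = 1679616 (g = (4*(-3)**2)**4 = (4*9)**4 = 36**4 = 1679616)
F(T, O) = 16 - 22*O*T (F(T, O) = -22*O*T + 16 = 16 - 22*O*T)
(F(22, g*5) + 442)**2 = ((16 - 22*1679616*5*22) + 442)**2 = ((16 - 22*8398080*22) + 442)**2 = ((16 - 4064670720) + 442)**2 = (-4064670704 + 442)**2 = (-4064670262)**2 = 16521544338787148644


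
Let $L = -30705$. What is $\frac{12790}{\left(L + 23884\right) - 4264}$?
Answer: $- \frac{2558}{2217} \approx -1.1538$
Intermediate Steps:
$\frac{12790}{\left(L + 23884\right) - 4264} = \frac{12790}{\left(-30705 + 23884\right) - 4264} = \frac{12790}{-6821 - 4264} = \frac{12790}{-11085} = 12790 \left(- \frac{1}{11085}\right) = - \frac{2558}{2217}$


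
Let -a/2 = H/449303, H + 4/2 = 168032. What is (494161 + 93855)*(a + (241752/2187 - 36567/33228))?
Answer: 1486318899956286484/23255473977 ≈ 6.3913e+7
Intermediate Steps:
H = 168030 (H = -2 + 168032 = 168030)
a = -336060/449303 ≈ -0.74796
(494161 + 93855)*(a + (241752/2187 - 36567/33228)) = (494161 + 93855)*(-336060/449303 + (241752/2187 - 36567/33228)) = 588016*(-336060/449303 + (241752*(1/2187) - 36567*1/33228)) = 588016*(-336060/449303 + (80584/729 - 4063/3692)) = 588016*(-336060/449303 + 294554201/2691468) = 588016*(131439591435823/1209284646804) = 1486318899956286484/23255473977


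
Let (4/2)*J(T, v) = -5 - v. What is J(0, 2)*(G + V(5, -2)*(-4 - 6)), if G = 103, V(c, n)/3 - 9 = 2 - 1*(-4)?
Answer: 2429/2 ≈ 1214.5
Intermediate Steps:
V(c, n) = 45 (V(c, n) = 27 + 3*(2 - 1*(-4)) = 27 + 3*(2 + 4) = 27 + 3*6 = 27 + 18 = 45)
J(T, v) = -5/2 - v/2 (J(T, v) = (-5 - v)/2 = -5/2 - v/2)
J(0, 2)*(G + V(5, -2)*(-4 - 6)) = (-5/2 - ½*2)*(103 + 45*(-4 - 6)) = (-5/2 - 1)*(103 + 45*(-10)) = -7*(103 - 450)/2 = -7/2*(-347) = 2429/2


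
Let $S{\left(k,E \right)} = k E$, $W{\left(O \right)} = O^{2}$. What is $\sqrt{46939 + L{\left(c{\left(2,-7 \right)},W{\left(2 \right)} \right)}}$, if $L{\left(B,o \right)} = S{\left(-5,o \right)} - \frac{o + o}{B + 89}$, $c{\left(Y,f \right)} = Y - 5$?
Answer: $\frac{\sqrt{86753059}}{43} \approx 216.61$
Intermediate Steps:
$c{\left(Y,f \right)} = -5 + Y$
$S{\left(k,E \right)} = E k$
$L{\left(B,o \right)} = - 5 o - \frac{2 o}{89 + B}$ ($L{\left(B,o \right)} = o \left(-5\right) - \frac{o + o}{B + 89} = - 5 o - \frac{2 o}{89 + B}$)
$\sqrt{46939 + L{\left(c{\left(2,-7 \right)},W{\left(2 \right)} \right)}} = \sqrt{46939 + \frac{2^{2} \left(-447 - 5 \left(-5 + 2\right)\right)}{89 + \left(-5 + 2\right)}} = \sqrt{46939 + \frac{4 \left(-447 - -15\right)}{89 - 3}} = \sqrt{46939 + \frac{4 \left(-447 + 15\right)}{86}} = \sqrt{46939 + 4 \cdot \frac{1}{86} \left(-432\right)} = \sqrt{46939 - \frac{864}{43}} = \sqrt{\frac{2017513}{43}} = \frac{\sqrt{86753059}}{43}$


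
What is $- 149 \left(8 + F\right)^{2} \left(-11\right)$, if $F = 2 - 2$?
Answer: $104896$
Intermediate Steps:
$F = 0$
$- 149 \left(8 + F\right)^{2} \left(-11\right) = - 149 \left(8 + 0\right)^{2} \left(-11\right) = - 149 \cdot 8^{2} \left(-11\right) = \left(-149\right) 64 \left(-11\right) = \left(-9536\right) \left(-11\right) = 104896$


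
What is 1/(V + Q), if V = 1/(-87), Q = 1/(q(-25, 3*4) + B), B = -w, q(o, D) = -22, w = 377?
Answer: -3857/54 ≈ -71.426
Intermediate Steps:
B = -377 (B = -1*377 = -377)
Q = -1/399 (Q = 1/(-22 - 377) = 1/(-399) = -1/399 ≈ -0.0025063)
V = -1/87 ≈ -0.011494
1/(V + Q) = 1/(-1/87 - 1/399) = 1/(-54/3857) = -3857/54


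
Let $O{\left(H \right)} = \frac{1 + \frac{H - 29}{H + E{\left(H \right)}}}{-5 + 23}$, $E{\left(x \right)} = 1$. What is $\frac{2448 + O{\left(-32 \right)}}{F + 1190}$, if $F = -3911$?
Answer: $- \frac{683038}{759159} \approx -0.89973$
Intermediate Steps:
$O{\left(H \right)} = \frac{1}{18} + \frac{-29 + H}{18 \left(1 + H\right)}$ ($O{\left(H \right)} = \frac{1 + \frac{H - 29}{H + 1}}{-5 + 23} = \frac{1 + \frac{-29 + H}{1 + H}}{18} = \left(1 + \frac{-29 + H}{1 + H}\right) \frac{1}{18} = \frac{1}{18} + \frac{-29 + H}{18 \left(1 + H\right)}$)
$\frac{2448 + O{\left(-32 \right)}}{F + 1190} = \frac{2448 + \frac{-14 - 32}{9 \left(1 - 32\right)}}{-3911 + 1190} = \frac{2448 + \frac{1}{9} \frac{1}{-31} \left(-46\right)}{-2721} = \left(2448 + \frac{1}{9} \left(- \frac{1}{31}\right) \left(-46\right)\right) \left(- \frac{1}{2721}\right) = \left(2448 + \frac{46}{279}\right) \left(- \frac{1}{2721}\right) = \frac{683038}{279} \left(- \frac{1}{2721}\right) = - \frac{683038}{759159}$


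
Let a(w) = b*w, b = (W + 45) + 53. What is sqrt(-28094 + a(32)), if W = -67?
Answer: I*sqrt(27102) ≈ 164.63*I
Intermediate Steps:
b = 31 (b = (-67 + 45) + 53 = -22 + 53 = 31)
a(w) = 31*w
sqrt(-28094 + a(32)) = sqrt(-28094 + 31*32) = sqrt(-28094 + 992) = sqrt(-27102) = I*sqrt(27102)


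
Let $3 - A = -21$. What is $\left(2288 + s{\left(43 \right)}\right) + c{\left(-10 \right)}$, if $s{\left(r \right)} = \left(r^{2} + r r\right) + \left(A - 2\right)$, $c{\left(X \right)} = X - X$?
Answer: $6008$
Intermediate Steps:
$A = 24$ ($A = 3 - -21 = 3 + 21 = 24$)
$c{\left(X \right)} = 0$
$s{\left(r \right)} = 22 + 2 r^{2}$ ($s{\left(r \right)} = \left(r^{2} + r r\right) + \left(24 - 2\right) = \left(r^{2} + r^{2}\right) + 22 = 2 r^{2} + 22 = 22 + 2 r^{2}$)
$\left(2288 + s{\left(43 \right)}\right) + c{\left(-10 \right)} = \left(2288 + \left(22 + 2 \cdot 43^{2}\right)\right) + 0 = \left(2288 + \left(22 + 2 \cdot 1849\right)\right) + 0 = \left(2288 + \left(22 + 3698\right)\right) + 0 = \left(2288 + 3720\right) + 0 = 6008 + 0 = 6008$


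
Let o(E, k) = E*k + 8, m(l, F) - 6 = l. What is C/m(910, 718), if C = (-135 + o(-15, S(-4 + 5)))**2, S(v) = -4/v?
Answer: 4489/916 ≈ 4.9007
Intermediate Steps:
m(l, F) = 6 + l
o(E, k) = 8 + E*k
C = 4489 (C = (-135 + (8 - (-60)/(-4 + 5)))**2 = (-135 + (8 - (-60)/1))**2 = (-135 + (8 - (-60)))**2 = (-135 + (8 - 15*(-4)))**2 = (-135 + (8 + 60))**2 = (-135 + 68)**2 = (-67)**2 = 4489)
C/m(910, 718) = 4489/(6 + 910) = 4489/916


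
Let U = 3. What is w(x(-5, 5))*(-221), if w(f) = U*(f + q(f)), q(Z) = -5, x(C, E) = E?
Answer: 0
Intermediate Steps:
w(f) = -15 + 3*f (w(f) = 3*(f - 5) = 3*(-5 + f) = -15 + 3*f)
w(x(-5, 5))*(-221) = (-15 + 3*5)*(-221) = (-15 + 15)*(-221) = 0*(-221) = 0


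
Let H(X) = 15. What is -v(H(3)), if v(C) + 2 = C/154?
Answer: 293/154 ≈ 1.9026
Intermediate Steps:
v(C) = -2 + C/154
-v(H(3)) = -(-2 + (1/154)*15) = -(-2 + 15/154) = -1*(-293/154) = 293/154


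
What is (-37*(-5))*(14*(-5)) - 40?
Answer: -12990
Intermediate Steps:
(-37*(-5))*(14*(-5)) - 40 = 185*(-70) - 40 = -12950 - 40 = -12990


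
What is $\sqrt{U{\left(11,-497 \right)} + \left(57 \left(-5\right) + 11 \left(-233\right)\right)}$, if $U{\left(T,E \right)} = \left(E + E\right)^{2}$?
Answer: $2 \sqrt{246297} \approx 992.57$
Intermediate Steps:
$U{\left(T,E \right)} = 4 E^{2}$ ($U{\left(T,E \right)} = \left(2 E\right)^{2} = 4 E^{2}$)
$\sqrt{U{\left(11,-497 \right)} + \left(57 \left(-5\right) + 11 \left(-233\right)\right)} = \sqrt{4 \left(-497\right)^{2} + \left(57 \left(-5\right) + 11 \left(-233\right)\right)} = \sqrt{4 \cdot 247009 - 2848} = \sqrt{988036 - 2848} = \sqrt{985188} = 2 \sqrt{246297}$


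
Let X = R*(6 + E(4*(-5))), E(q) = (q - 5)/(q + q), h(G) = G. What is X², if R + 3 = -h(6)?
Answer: 227529/64 ≈ 3555.1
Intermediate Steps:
E(q) = (-5 + q)/(2*q) (E(q) = (-5 + q)/((2*q)) = (-5 + q)*(1/(2*q)) = (-5 + q)/(2*q))
R = -9 (R = -3 - 1*6 = -3 - 6 = -9)
X = -477/8 (X = -9*(6 + (-5 + 4*(-5))/(2*((4*(-5))))) = -9*(6 + (½)*(-5 - 20)/(-20)) = -9*(6 + (½)*(-1/20)*(-25)) = -9*(6 + 5/8) = -9*53/8 = -477/8 ≈ -59.625)
X² = (-477/8)² = 227529/64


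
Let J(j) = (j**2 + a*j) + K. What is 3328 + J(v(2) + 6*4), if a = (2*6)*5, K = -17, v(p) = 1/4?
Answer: 85665/16 ≈ 5354.1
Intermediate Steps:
v(p) = 1/4
a = 60 (a = 12*5 = 60)
J(j) = -17 + j**2 + 60*j (J(j) = (j**2 + 60*j) - 17 = -17 + j**2 + 60*j)
3328 + J(v(2) + 6*4) = 3328 + (-17 + (1/4 + 6*4)**2 + 60*(1/4 + 6*4)) = 3328 + (-17 + (1/4 + 24)**2 + 60*(1/4 + 24)) = 3328 + (-17 + (97/4)**2 + 60*(97/4)) = 3328 + (-17 + 9409/16 + 1455) = 3328 + 32417/16 = 85665/16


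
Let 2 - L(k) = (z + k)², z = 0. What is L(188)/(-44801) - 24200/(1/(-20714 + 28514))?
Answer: -8456636724658/44801 ≈ -1.8876e+8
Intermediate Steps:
L(k) = 2 - k² (L(k) = 2 - (0 + k)² = 2 - k²)
L(188)/(-44801) - 24200/(1/(-20714 + 28514)) = (2 - 1*188²)/(-44801) - 24200/(1/(-20714 + 28514)) = (2 - 1*35344)*(-1/44801) - 24200/(1/7800) = (2 - 35344)*(-1/44801) - 24200/1/7800 = -35342*(-1/44801) - 24200*7800 = 35342/44801 - 188760000 = -8456636724658/44801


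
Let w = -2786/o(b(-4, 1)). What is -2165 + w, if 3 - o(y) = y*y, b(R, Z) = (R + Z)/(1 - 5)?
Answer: -129011/39 ≈ -3308.0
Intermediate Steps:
b(R, Z) = -R/4 - Z/4 (b(R, Z) = (R + Z)/(-4) = (R + Z)*(-¼) = -R/4 - Z/4)
o(y) = 3 - y² (o(y) = 3 - y*y = 3 - y²)
w = -44576/39 (w = -2786/(3 - (-¼*(-4) - ¼*1)²) = -2786/(3 - (1 - ¼)²) = -2786/(3 - (¾)²) = -2786/(3 - 1*9/16) = -2786/(3 - 9/16) = -2786/39/16 = -2786*16/39 = -44576/39 ≈ -1143.0)
-2165 + w = -2165 - 44576/39 = -129011/39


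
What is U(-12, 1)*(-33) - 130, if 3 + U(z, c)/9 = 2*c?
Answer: 167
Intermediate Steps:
U(z, c) = -27 + 18*c (U(z, c) = -27 + 9*(2*c) = -27 + 18*c)
U(-12, 1)*(-33) - 130 = (-27 + 18*1)*(-33) - 130 = (-27 + 18)*(-33) - 130 = -9*(-33) - 130 = 297 - 130 = 167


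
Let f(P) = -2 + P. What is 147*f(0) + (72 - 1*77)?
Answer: -299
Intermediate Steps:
147*f(0) + (72 - 1*77) = 147*(-2 + 0) + (72 - 1*77) = 147*(-2) + (72 - 77) = -294 - 5 = -299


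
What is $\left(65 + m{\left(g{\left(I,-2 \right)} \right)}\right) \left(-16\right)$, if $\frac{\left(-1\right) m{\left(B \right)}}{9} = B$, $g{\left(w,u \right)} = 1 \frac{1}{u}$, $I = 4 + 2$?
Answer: $-1112$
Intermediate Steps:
$I = 6$
$g{\left(w,u \right)} = \frac{1}{u}$
$m{\left(B \right)} = - 9 B$
$\left(65 + m{\left(g{\left(I,-2 \right)} \right)}\right) \left(-16\right) = \left(65 - \frac{9}{-2}\right) \left(-16\right) = \left(65 - - \frac{9}{2}\right) \left(-16\right) = \left(65 + \frac{9}{2}\right) \left(-16\right) = \frac{139}{2} \left(-16\right) = -1112$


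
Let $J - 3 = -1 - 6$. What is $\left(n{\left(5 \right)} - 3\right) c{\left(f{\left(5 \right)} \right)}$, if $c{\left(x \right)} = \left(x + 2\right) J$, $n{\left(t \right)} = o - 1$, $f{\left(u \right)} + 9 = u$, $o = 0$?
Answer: $-32$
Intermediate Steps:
$f{\left(u \right)} = -9 + u$
$n{\left(t \right)} = -1$ ($n{\left(t \right)} = 0 - 1 = -1$)
$J = -4$ ($J = 3 - 7 = -4$)
$c{\left(x \right)} = -8 - 4 x$ ($c{\left(x \right)} = \left(x + 2\right) \left(-4\right) = \left(2 + x\right) \left(-4\right) = -8 - 4 x$)
$\left(n{\left(5 \right)} - 3\right) c{\left(f{\left(5 \right)} \right)} = \left(-1 - 3\right) \left(-8 - 4 \left(-9 + 5\right)\right) = - 4 \left(-8 - -16\right) = - 4 \left(-8 + 16\right) = \left(-4\right) 8 = -32$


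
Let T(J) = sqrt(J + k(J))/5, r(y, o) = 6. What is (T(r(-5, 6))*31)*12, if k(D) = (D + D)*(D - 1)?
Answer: 372*sqrt(66)/5 ≈ 604.43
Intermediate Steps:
k(D) = 2*D*(-1 + D) (k(D) = (2*D)*(-1 + D) = 2*D*(-1 + D))
T(J) = sqrt(J + 2*J*(-1 + J))/5
(T(r(-5, 6))*31)*12 = ((sqrt(6*(-1 + 2*6))/5)*31)*12 = ((sqrt(6*(-1 + 12))/5)*31)*12 = ((sqrt(6*11)/5)*31)*12 = ((sqrt(66)/5)*31)*12 = (31*sqrt(66)/5)*12 = 372*sqrt(66)/5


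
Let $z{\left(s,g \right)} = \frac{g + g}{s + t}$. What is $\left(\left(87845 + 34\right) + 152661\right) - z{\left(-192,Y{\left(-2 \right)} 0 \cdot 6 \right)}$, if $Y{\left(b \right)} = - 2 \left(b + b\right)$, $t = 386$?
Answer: $240540$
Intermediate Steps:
$Y{\left(b \right)} = - 4 b$ ($Y{\left(b \right)} = - 2 \cdot 2 b = - 4 b$)
$z{\left(s,g \right)} = \frac{2 g}{386 + s}$ ($z{\left(s,g \right)} = \frac{g + g}{s + 386} = \frac{2 g}{386 + s}$)
$\left(\left(87845 + 34\right) + 152661\right) - z{\left(-192,Y{\left(-2 \right)} 0 \cdot 6 \right)} = \left(\left(87845 + 34\right) + 152661\right) - \frac{2 \left(-4\right) \left(-2\right) 0 \cdot 6}{386 - 192} = \left(87879 + 152661\right) - \frac{2 \cdot 8 \cdot 0 \cdot 6}{194} = 240540 - 2 \cdot 0 \cdot 6 \cdot \frac{1}{194} = 240540 - 2 \cdot 0 \cdot \frac{1}{194} = 240540 - 0 = 240540 + 0 = 240540$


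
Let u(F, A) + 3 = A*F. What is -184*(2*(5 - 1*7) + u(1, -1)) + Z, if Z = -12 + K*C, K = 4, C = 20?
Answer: 1540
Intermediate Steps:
u(F, A) = -3 + A*F
Z = 68 (Z = -12 + 4*20 = -12 + 80 = 68)
-184*(2*(5 - 1*7) + u(1, -1)) + Z = -184*(2*(5 - 1*7) + (-3 - 1*1)) + 68 = -184*(2*(5 - 7) + (-3 - 1)) + 68 = -184*(2*(-2) - 4) + 68 = -184*(-4 - 4) + 68 = -184*(-8) + 68 = 1472 + 68 = 1540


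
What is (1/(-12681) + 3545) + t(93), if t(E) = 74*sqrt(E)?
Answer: 44954144/12681 + 74*sqrt(93) ≈ 4258.6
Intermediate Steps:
(1/(-12681) + 3545) + t(93) = (1/(-12681) + 3545) + 74*sqrt(93) = (-1/12681 + 3545) + 74*sqrt(93) = 44954144/12681 + 74*sqrt(93)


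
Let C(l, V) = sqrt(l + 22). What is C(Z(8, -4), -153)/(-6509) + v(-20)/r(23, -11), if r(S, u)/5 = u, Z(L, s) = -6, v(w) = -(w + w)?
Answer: -52116/71599 ≈ -0.72789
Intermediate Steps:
v(w) = -2*w
r(S, u) = 5*u
C(l, V) = sqrt(22 + l)
C(Z(8, -4), -153)/(-6509) + v(-20)/r(23, -11) = sqrt(22 - 6)/(-6509) + (-2*(-20))/((5*(-11))) = sqrt(16)*(-1/6509) + 40/(-55) = 4*(-1/6509) + 40*(-1/55) = -4/6509 - 8/11 = -52116/71599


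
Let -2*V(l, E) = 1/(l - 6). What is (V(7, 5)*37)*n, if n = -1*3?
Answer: 111/2 ≈ 55.500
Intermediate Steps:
V(l, E) = -1/(2*(-6 + l)) (V(l, E) = -1/(2*(l - 6)) = -1/(2*(-6 + l)))
n = -3
(V(7, 5)*37)*n = (-1/(-12 + 2*7)*37)*(-3) = (-1/(-12 + 14)*37)*(-3) = (-1/2*37)*(-3) = (-1*1/2*37)*(-3) = -1/2*37*(-3) = -37/2*(-3) = 111/2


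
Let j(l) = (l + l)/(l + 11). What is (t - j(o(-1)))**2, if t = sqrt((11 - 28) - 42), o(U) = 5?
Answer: (5 - 8*I*sqrt(59))**2/64 ≈ -58.609 - 9.6014*I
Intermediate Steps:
j(l) = 2*l/(11 + l) (j(l) = (2*l)/(11 + l) = 2*l/(11 + l))
t = I*sqrt(59) (t = sqrt(-17 - 42) = sqrt(-59) = I*sqrt(59) ≈ 7.6811*I)
(t - j(o(-1)))**2 = (I*sqrt(59) - 2*5/(11 + 5))**2 = (I*sqrt(59) - 2*5/16)**2 = (I*sqrt(59) - 1*5/8)**2 = (I*sqrt(59) - 5/8)**2 = (-5/8 + I*sqrt(59))**2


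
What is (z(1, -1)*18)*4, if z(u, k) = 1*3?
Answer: 216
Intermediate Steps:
z(u, k) = 3
(z(1, -1)*18)*4 = (3*18)*4 = 54*4 = 216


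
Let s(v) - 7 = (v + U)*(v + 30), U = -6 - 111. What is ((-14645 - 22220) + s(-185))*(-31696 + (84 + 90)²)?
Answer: -14131840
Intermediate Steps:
U = -117
s(v) = 7 + (-117 + v)*(30 + v) (s(v) = 7 + (v - 117)*(v + 30) = 7 + (-117 + v)*(30 + v))
((-14645 - 22220) + s(-185))*(-31696 + (84 + 90)²) = ((-14645 - 22220) + (-3503 + (-185)² - 87*(-185)))*(-31696 + (84 + 90)²) = (-36865 + (-3503 + 34225 + 16095))*(-31696 + 174²) = (-36865 + 46817)*(-31696 + 30276) = 9952*(-1420) = -14131840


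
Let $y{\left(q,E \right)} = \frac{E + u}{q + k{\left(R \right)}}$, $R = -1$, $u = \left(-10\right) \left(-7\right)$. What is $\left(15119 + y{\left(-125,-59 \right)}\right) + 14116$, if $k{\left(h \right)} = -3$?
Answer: $\frac{3742069}{128} \approx 29235.0$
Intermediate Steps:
$u = 70$
$y{\left(q,E \right)} = \frac{70 + E}{-3 + q}$ ($y{\left(q,E \right)} = \frac{E + 70}{q - 3} = \frac{70 + E}{-3 + q}$)
$\left(15119 + y{\left(-125,-59 \right)}\right) + 14116 = \left(15119 + \frac{70 - 59}{-3 - 125}\right) + 14116 = \left(15119 + \frac{1}{-128} \cdot 11\right) + 14116 = \left(15119 - \frac{11}{128}\right) + 14116 = \frac{1935221}{128} + 14116 = \frac{3742069}{128}$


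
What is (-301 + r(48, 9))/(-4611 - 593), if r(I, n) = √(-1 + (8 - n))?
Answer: 301/5204 - I*√2/5204 ≈ 0.05784 - 0.00027176*I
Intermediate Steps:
r(I, n) = √(7 - n)
(-301 + r(48, 9))/(-4611 - 593) = (-301 + √(7 - 1*9))/(-4611 - 593) = (-301 + √(7 - 9))/(-5204) = (-301 + √(-2))*(-1/5204) = (-301 + I*√2)*(-1/5204) = 301/5204 - I*√2/5204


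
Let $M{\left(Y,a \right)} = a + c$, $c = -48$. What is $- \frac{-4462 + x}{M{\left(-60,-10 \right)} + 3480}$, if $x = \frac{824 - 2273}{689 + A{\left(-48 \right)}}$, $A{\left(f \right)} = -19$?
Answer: $\frac{2990989}{2292740} \approx 1.3045$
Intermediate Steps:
$M{\left(Y,a \right)} = -48 + a$ ($M{\left(Y,a \right)} = a - 48 = -48 + a$)
$x = - \frac{1449}{670}$ ($x = \frac{824 - 2273}{689 - 19} = - \frac{1449}{670} \approx -2.1627$)
$- \frac{-4462 + x}{M{\left(-60,-10 \right)} + 3480} = - \frac{-4462 - \frac{1449}{670}}{\left(-48 - 10\right) + 3480} = - \frac{-2990989}{670 \left(-58 + 3480\right)} = - \frac{-2990989}{670 \cdot 3422} = \left(-1\right) \left(- \frac{2990989}{2292740}\right) = \frac{2990989}{2292740}$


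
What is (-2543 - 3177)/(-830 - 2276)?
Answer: 2860/1553 ≈ 1.8416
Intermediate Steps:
(-2543 - 3177)/(-830 - 2276) = -5720/(-3106) = -5720*(-1/3106) = 2860/1553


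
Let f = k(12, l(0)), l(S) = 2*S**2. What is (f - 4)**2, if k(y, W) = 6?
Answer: 4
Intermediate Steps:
f = 6
(f - 4)**2 = (6 - 4)**2 = 2**2 = 4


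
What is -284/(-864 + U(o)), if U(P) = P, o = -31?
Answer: 284/895 ≈ 0.31732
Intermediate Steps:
-284/(-864 + U(o)) = -284/(-864 - 31) = -284/(-895) = -1/895*(-284) = 284/895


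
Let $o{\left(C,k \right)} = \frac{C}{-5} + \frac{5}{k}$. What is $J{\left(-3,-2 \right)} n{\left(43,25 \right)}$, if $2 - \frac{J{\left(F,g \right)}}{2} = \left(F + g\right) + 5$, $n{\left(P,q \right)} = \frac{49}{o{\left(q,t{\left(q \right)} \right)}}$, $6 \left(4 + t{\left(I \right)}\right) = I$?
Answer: $\frac{196}{25} \approx 7.84$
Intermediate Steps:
$t{\left(I \right)} = -4 + \frac{I}{6}$
$o{\left(C,k \right)} = \frac{5}{k} - \frac{C}{5}$ ($o{\left(C,k \right)} = C \left(- \frac{1}{5}\right) + \frac{5}{k} = - \frac{C}{5} + \frac{5}{k} = \frac{5}{k} - \frac{C}{5}$)
$n{\left(P,q \right)} = \frac{49}{\frac{5}{-4 + \frac{q}{6}} - \frac{q}{5}}$
$J{\left(F,g \right)} = -6 - 2 F - 2 g$ ($J{\left(F,g \right)} = 4 - 2 \left(\left(F + g\right) + 5\right) = 4 - 2 \left(5 + F + g\right) = 4 - \left(10 + 2 F + 2 g\right) = -6 - 2 F - 2 g$)
$J{\left(-3,-2 \right)} n{\left(43,25 \right)} = \left(-6 - -6 - -4\right) \frac{245 \left(24 - 25\right)}{-150 + 25 \left(-24 + 25\right)} = \left(-6 + 6 + 4\right) \frac{245 \left(24 - 25\right)}{-150 + 25 \cdot 1} = 4 \cdot 245 \frac{1}{-150 + 25} \left(-1\right) = 4 \cdot 245 \frac{1}{-125} \left(-1\right) = 4 \cdot 245 \left(- \frac{1}{125}\right) \left(-1\right) = 4 \cdot \frac{49}{25} = \frac{196}{25}$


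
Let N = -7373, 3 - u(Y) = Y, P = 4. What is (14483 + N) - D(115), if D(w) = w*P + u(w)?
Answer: 6762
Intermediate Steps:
u(Y) = 3 - Y
D(w) = 3 + 3*w (D(w) = w*4 + (3 - w) = 4*w + (3 - w) = 3 + 3*w)
(14483 + N) - D(115) = (14483 - 7373) - (3 + 3*115) = 7110 - (3 + 345) = 7110 - 1*348 = 7110 - 348 = 6762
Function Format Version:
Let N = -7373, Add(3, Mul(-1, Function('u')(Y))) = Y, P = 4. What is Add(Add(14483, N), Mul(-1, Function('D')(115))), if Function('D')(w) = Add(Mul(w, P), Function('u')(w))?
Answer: 6762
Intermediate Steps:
Function('u')(Y) = Add(3, Mul(-1, Y))
Function('D')(w) = Add(3, Mul(3, w)) (Function('D')(w) = Add(Mul(w, 4), Add(3, Mul(-1, w))) = Add(Mul(4, w), Add(3, Mul(-1, w))) = Add(3, Mul(3, w)))
Add(Add(14483, N), Mul(-1, Function('D')(115))) = Add(Add(14483, -7373), Mul(-1, Add(3, Mul(3, 115)))) = Add(7110, Mul(-1, Add(3, 345))) = Add(7110, Mul(-1, 348)) = Add(7110, -348) = 6762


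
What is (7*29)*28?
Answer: 5684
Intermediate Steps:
(7*29)*28 = 203*28 = 5684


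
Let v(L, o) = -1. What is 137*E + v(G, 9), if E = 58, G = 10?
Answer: 7945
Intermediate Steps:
137*E + v(G, 9) = 137*58 - 1 = 7946 - 1 = 7945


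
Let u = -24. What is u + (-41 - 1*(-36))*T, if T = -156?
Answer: 756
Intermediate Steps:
u + (-41 - 1*(-36))*T = -24 + (-41 - 1*(-36))*(-156) = -24 + (-41 + 36)*(-156) = -24 - 5*(-156) = -24 + 780 = 756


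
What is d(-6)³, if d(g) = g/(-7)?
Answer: 216/343 ≈ 0.62974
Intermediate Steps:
d(g) = -g/7 (d(g) = g*(-⅐) = -g/7)
d(-6)³ = (-⅐*(-6))³ = (6/7)³ = 216/343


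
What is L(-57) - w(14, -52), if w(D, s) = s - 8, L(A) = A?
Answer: 3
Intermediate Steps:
w(D, s) = -8 + s
L(-57) - w(14, -52) = -57 - (-8 - 52) = -57 - 1*(-60) = -57 + 60 = 3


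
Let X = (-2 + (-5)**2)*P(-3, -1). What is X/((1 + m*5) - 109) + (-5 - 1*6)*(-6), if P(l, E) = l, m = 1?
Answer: 6867/103 ≈ 66.670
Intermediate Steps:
X = -69 (X = (-2 + (-5)**2)*(-3) = (-2 + 25)*(-3) = 23*(-3) = -69)
X/((1 + m*5) - 109) + (-5 - 1*6)*(-6) = -69/((1 + 1*5) - 109) + (-5 - 1*6)*(-6) = -69/((1 + 5) - 109) + (-5 - 6)*(-6) = -69/(6 - 109) - 11*(-6) = -69/(-103) + 66 = -69*(-1/103) + 66 = 69/103 + 66 = 6867/103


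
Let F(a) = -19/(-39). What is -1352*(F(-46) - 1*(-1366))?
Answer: -5542472/3 ≈ -1.8475e+6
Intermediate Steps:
F(a) = 19/39 (F(a) = -19*(-1/39) = 19/39)
-1352*(F(-46) - 1*(-1366)) = -1352*(19/39 - 1*(-1366)) = -1352*(19/39 + 1366) = -1352*53293/39 = -5542472/3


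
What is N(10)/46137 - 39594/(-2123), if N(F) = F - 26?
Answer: 1826714410/97948851 ≈ 18.650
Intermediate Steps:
N(F) = -26 + F
N(10)/46137 - 39594/(-2123) = (-26 + 10)/46137 - 39594/(-2123) = -16*1/46137 - 39594*(-1/2123) = -16/46137 + 39594/2123 = 1826714410/97948851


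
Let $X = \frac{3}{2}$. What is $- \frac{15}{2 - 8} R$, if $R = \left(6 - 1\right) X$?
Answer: $\frac{75}{4} \approx 18.75$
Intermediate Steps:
$X = \frac{3}{2}$ ($X = 3 \cdot \frac{1}{2} = \frac{3}{2} \approx 1.5$)
$R = \frac{15}{2}$ ($R = \left(6 - 1\right) \frac{3}{2} = 5 \cdot \frac{3}{2} = \frac{15}{2} \approx 7.5$)
$- \frac{15}{2 - 8} R = - \frac{15}{2 - 8} \cdot \frac{15}{2} = - \frac{15}{-6} \cdot \frac{15}{2} = \left(-15\right) \left(- \frac{1}{6}\right) \frac{15}{2} = \frac{5}{2} \cdot \frac{15}{2} = \frac{75}{4}$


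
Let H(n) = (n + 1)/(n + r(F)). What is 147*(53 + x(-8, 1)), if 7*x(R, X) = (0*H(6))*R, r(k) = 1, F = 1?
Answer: 7791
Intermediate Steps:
H(n) = 1 (H(n) = (n + 1)/(n + 1) = (1 + n)/(1 + n) = 1)
x(R, X) = 0 (x(R, X) = ((0*1)*R)/7 = (0*R)/7 = (⅐)*0 = 0)
147*(53 + x(-8, 1)) = 147*(53 + 0) = 147*53 = 7791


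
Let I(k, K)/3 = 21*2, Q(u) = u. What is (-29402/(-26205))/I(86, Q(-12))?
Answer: 14701/1650915 ≈ 0.0089048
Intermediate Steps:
I(k, K) = 126 (I(k, K) = 3*(21*2) = 3*42 = 126)
(-29402/(-26205))/I(86, Q(-12)) = -29402/(-26205)/126 = -29402*(-1/26205)*(1/126) = (29402/26205)*(1/126) = 14701/1650915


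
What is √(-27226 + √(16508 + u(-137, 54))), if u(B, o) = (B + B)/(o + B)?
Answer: √(-187559914 + 1411*√393586)/83 ≈ 164.61*I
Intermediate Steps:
u(B, o) = 2*B/(B + o) (u(B, o) = (2*B)/(B + o) = 2*B/(B + o))
√(-27226 + √(16508 + u(-137, 54))) = √(-27226 + √(16508 + 2*(-137)/(-137 + 54))) = √(-27226 + √(16508 + 2*(-137)/(-83))) = √(-27226 + √(16508 + 2*(-137)*(-1/83))) = √(-27226 + √(16508 + 274/83)) = √(-27226 + √(1370438/83)) = √(-27226 + 17*√393586/83)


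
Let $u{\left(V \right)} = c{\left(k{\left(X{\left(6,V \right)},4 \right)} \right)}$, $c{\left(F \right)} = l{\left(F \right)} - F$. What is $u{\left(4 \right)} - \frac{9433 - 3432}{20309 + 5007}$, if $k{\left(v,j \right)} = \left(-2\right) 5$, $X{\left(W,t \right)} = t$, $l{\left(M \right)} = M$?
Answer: $- \frac{6001}{25316} \approx -0.23704$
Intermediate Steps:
$k{\left(v,j \right)} = -10$
$c{\left(F \right)} = 0$ ($c{\left(F \right)} = F - F = 0$)
$u{\left(V \right)} = 0$
$u{\left(4 \right)} - \frac{9433 - 3432}{20309 + 5007} = 0 - \frac{9433 - 3432}{20309 + 5007} = 0 - \frac{6001}{25316} = - \frac{6001}{25316}$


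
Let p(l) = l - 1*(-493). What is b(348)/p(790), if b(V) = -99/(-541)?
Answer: 99/694103 ≈ 0.00014263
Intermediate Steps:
b(V) = 99/541 (b(V) = -99*(-1/541) = 99/541)
p(l) = 493 + l (p(l) = l + 493 = 493 + l)
b(348)/p(790) = 99/(541*(493 + 790)) = (99/541)/1283 = (99/541)*(1/1283) = 99/694103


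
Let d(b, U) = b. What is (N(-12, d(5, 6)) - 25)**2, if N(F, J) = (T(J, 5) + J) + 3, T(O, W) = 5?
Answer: 144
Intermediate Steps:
N(F, J) = 8 + J (N(F, J) = (5 + J) + 3 = 8 + J)
(N(-12, d(5, 6)) - 25)**2 = ((8 + 5) - 25)**2 = (13 - 25)**2 = (-12)**2 = 144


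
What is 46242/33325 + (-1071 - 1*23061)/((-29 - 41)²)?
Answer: -5776131/1632925 ≈ -3.5373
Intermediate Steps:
46242/33325 + (-1071 - 1*23061)/((-29 - 41)²) = 46242*(1/33325) + (-1071 - 23061)/((-70)²) = 46242/33325 - 24132/4900 = 46242/33325 - 24132*1/4900 = 46242/33325 - 6033/1225 = -5776131/1632925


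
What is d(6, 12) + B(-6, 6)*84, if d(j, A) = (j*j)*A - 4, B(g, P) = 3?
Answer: 680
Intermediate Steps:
d(j, A) = -4 + A*j**2 (d(j, A) = j**2*A - 4 = A*j**2 - 4 = -4 + A*j**2)
d(6, 12) + B(-6, 6)*84 = (-4 + 12*6**2) + 3*84 = (-4 + 12*36) + 252 = (-4 + 432) + 252 = 428 + 252 = 680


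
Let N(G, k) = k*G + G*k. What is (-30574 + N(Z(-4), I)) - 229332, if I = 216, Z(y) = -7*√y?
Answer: -259906 - 6048*I ≈ -2.5991e+5 - 6048.0*I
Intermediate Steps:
N(G, k) = 2*G*k (N(G, k) = G*k + G*k = 2*G*k)
(-30574 + N(Z(-4), I)) - 229332 = (-30574 + 2*(-14*I)*216) - 229332 = (-30574 - 6048*I) - 229332 = -259906 - 6048*I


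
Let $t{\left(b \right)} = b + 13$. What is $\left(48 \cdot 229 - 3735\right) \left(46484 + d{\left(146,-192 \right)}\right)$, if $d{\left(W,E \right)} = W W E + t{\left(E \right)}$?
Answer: $-29364485319$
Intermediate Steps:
$t{\left(b \right)} = 13 + b$
$d{\left(W,E \right)} = 13 + E + E W^{2}$ ($d{\left(W,E \right)} = W W E + \left(13 + E\right) = W^{2} E + \left(13 + E\right) = E W^{2} + \left(13 + E\right) = 13 + E + E W^{2}$)
$\left(48 \cdot 229 - 3735\right) \left(46484 + d{\left(146,-192 \right)}\right) = \left(48 \cdot 229 - 3735\right) \left(46484 - \left(179 + 4092672\right)\right) = \left(10992 - 3735\right) \left(46484 - 4092851\right) = 7257 \left(46484 - 4092851\right) = 7257 \left(-4046367\right) = -29364485319$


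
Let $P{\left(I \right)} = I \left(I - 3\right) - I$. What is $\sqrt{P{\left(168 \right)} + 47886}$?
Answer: $3 \sqrt{8382} \approx 274.66$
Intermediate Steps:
$P{\left(I \right)} = - I + I \left(-3 + I\right)$ ($P{\left(I \right)} = I \left(-3 + I\right) - I = - I + I \left(-3 + I\right)$)
$\sqrt{P{\left(168 \right)} + 47886} = \sqrt{168 \left(-4 + 168\right) + 47886} = \sqrt{168 \cdot 164 + 47886} = \sqrt{27552 + 47886} = \sqrt{75438} = 3 \sqrt{8382}$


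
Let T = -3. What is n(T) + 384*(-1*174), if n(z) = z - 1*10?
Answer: -66829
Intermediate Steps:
n(z) = -10 + z (n(z) = z - 10 = -10 + z)
n(T) + 384*(-1*174) = (-10 - 3) + 384*(-1*174) = -13 + 384*(-174) = -13 - 66816 = -66829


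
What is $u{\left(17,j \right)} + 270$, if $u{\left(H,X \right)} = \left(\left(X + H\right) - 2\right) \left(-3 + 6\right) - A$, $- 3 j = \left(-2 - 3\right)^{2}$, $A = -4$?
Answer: $294$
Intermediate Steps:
$j = - \frac{25}{3}$ ($j = - \frac{\left(-2 - 3\right)^{2}}{3} = - \frac{\left(-5\right)^{2}}{3} = \left(- \frac{1}{3}\right) 25 = - \frac{25}{3} \approx -8.3333$)
$u{\left(H,X \right)} = -2 + 3 H + 3 X$ ($u{\left(H,X \right)} = \left(\left(X + H\right) - 2\right) \left(-3 + 6\right) - -4 = \left(\left(H + X\right) - 2\right) 3 + 4 = \left(-2 + H + X\right) 3 + 4 = \left(-6 + 3 H + 3 X\right) + 4 = -2 + 3 H + 3 X$)
$u{\left(17,j \right)} + 270 = \left(-2 + 3 \cdot 17 + 3 \left(- \frac{25}{3}\right)\right) + 270 = \left(-2 + 51 - 25\right) + 270 = 24 + 270 = 294$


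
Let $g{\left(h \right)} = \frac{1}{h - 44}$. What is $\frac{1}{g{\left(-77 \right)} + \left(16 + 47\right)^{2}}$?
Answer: $\frac{121}{480248} \approx 0.00025195$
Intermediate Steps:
$g{\left(h \right)} = \frac{1}{-44 + h}$
$\frac{1}{g{\left(-77 \right)} + \left(16 + 47\right)^{2}} = \frac{1}{\frac{1}{-44 - 77} + \left(16 + 47\right)^{2}} = \frac{1}{\frac{1}{-121} + 63^{2}} = \frac{1}{- \frac{1}{121} + 3969} = \frac{1}{\frac{480248}{121}} = \frac{121}{480248}$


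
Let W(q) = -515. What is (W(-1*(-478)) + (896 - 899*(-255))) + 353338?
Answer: 582964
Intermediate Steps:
(W(-1*(-478)) + (896 - 899*(-255))) + 353338 = (-515 + (896 - 899*(-255))) + 353338 = (-515 + (896 + 229245)) + 353338 = (-515 + 230141) + 353338 = 229626 + 353338 = 582964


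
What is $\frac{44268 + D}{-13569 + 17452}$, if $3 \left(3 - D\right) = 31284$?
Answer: $\frac{33843}{3883} \approx 8.7157$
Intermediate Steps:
$D = -10425$ ($D = 3 - 10428 = -10425$)
$\frac{44268 + D}{-13569 + 17452} = \frac{44268 - 10425}{-13569 + 17452} = \frac{33843}{3883}$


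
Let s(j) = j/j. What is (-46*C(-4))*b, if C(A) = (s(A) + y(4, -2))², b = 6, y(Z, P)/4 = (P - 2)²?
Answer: -1166100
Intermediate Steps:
y(Z, P) = 4*(-2 + P)² (y(Z, P) = 4*(P - 2)² = 4*(-2 + P)²)
s(j) = 1
C(A) = 4225 (C(A) = (1 + 4*(-2 - 2)²)² = (1 + 4*(-4)²)² = (1 + 4*16)² = (1 + 64)² = 65² = 4225)
(-46*C(-4))*b = -46*4225*6 = -194350*6 = -1166100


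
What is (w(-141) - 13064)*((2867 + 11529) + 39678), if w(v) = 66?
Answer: -702853852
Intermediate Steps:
(w(-141) - 13064)*((2867 + 11529) + 39678) = (66 - 13064)*((2867 + 11529) + 39678) = -12998*(14396 + 39678) = -12998*54074 = -702853852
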